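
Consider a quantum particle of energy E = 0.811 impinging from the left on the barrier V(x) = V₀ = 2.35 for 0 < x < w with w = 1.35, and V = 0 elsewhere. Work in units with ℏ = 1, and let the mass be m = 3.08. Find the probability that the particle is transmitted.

T = 0.000886

E < V₀: inside the barrier ψ ∝ e^{±κx} with κ = √(2m(V₀ − E))/ℏ = 3.079.
κw = 4.157, sinh(κw) = 31.92.
Matching ψ, ψ′ at both faces gives T = [1 + V₀² sinh²(κw) / (4E(V₀ − E))]⁻¹ = 1/1128 = 0.000886.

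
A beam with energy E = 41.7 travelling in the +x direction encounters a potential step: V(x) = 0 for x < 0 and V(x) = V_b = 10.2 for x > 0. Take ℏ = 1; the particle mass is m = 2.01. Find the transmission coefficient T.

T = 0.995

The wavenumbers are k₁ = √(2mE)/ℏ = 12.95 on the left and k₂ = √(2m(E − V_b))/ℏ = 11.25 on the right.
Matching ψ and ψ′ at x = 0 gives r = (k₁ − k₂)/(k₁ + k₂), so R = r² = 0.004902 and T = 1 − R = 0.9951.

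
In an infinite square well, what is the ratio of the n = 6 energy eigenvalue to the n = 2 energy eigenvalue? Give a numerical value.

9

Since E_n ∝ n², the ratio is (6/2)² = 9.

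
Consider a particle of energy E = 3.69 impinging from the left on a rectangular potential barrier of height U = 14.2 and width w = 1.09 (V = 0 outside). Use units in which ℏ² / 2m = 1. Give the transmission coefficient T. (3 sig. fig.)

T = 0.00262

Since E < U the interior solution is evanescent with decay constant κ = √(2m(U − E))/ℏ = 3.242.
κw = 3.534, sinh(κw) = 17.11.
Matching ψ, ψ′ at both faces gives T = [1 + U² sinh²(κw) / (4E(U − E))]⁻¹ = 1/381.5 = 0.00262.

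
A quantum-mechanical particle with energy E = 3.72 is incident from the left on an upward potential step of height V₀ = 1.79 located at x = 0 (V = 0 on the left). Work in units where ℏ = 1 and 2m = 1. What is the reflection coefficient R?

On each side the TISE gives plane waves with k = √(2m(E − V))/ℏ: k₁ = √(2·½·3.72) = 1.929, k₂ = √(2·½·1.93) = 1.389.
Matching ψ and ψ′ at x = 0 gives r = (k₁ − k₂)/(k₁ + k₂), so R = r² = 0.02644 and T = 1 − R = 0.9736.

R = 0.0264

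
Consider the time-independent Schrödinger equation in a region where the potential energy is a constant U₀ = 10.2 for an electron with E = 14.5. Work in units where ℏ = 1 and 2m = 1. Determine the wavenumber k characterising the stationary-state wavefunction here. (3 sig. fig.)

With E > U₀ the solution is oscillatory, ψ ∝ e^{±ikx} with k = √(2m(E − U₀))/ℏ.
k = √(2 × 0.5 × 4.3) = 2.074.

k = 2.07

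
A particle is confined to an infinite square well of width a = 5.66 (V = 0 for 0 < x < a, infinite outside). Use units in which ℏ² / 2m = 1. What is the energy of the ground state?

E = 0.308

The infinite-well eigenfunctions ψ_n = √(2/a) sin(nπx/a) vanish at both walls, giving E_n = n²π²ℏ²/(2ma²).
E_1 = 1² × π² / (2 × 0.5 × 5.66²) = 0.3081.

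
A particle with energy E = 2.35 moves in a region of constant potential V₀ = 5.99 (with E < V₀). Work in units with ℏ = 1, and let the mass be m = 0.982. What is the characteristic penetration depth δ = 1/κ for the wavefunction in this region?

Since E < V₀ the TISE in this region is ψ'' = κ²ψ with κ = √(2m(V₀ − E))/ℏ.
κ = √(2 × 0.982 × 3.64) = 2.674. The penetration depth is δ = 1/κ = 0.374.

δ = 0.374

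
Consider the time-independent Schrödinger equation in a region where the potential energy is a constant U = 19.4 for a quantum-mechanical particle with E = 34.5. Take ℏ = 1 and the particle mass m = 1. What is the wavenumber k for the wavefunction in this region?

With E > U the solution is oscillatory, ψ ∝ e^{±ikx} with k = √(2m(E − U))/ℏ.
k = √(2 × 1 × 15.1) = 5.495.

k = 5.50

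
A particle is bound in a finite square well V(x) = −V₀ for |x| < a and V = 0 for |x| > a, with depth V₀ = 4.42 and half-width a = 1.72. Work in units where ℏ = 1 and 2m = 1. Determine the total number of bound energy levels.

Define the well-strength parameter z₀ = (a/ℏ)√(2mV₀) = 1.72 × √(2·0.5·4.42) = 3.616.
A new bound state (alternating even/odd) appears each time z₀ passes a multiple of π/2, so N = ⌊2z₀/π⌋ + 1 = ⌊2.302⌋ + 1 = 3.

N = 3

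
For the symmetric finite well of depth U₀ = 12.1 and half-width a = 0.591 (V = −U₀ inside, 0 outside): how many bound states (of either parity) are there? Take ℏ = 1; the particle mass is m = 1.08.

Define the well-strength parameter z₀ = (a/ℏ)√(2mU₀) = 0.591 × √(2·1.08·12.1) = 3.021.
A new bound state (alternating even/odd) appears each time z₀ passes a multiple of π/2, so N = ⌊2z₀/π⌋ + 1 = ⌊1.923⌋ + 1 = 2.

N = 2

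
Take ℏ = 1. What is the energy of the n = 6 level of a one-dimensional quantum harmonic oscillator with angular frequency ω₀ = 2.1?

The oscillator eigenvalues are E_n = ℏω₀(n + ½), so E_6 = 2.1 × 6.5 = 13.65.

E = 13.7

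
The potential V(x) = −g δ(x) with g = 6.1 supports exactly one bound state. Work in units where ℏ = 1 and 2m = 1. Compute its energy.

E = -9.30

The bound state is ψ(x) = √κ e^{−κ|x|}. The derivative jump ψ'(0⁺) − ψ'(0⁻) = −(2mg/ℏ²)ψ(0) fixes κ = mg/ℏ² = 3.050.
Then E = −ℏ²κ²/(2m) = −mg²/(2ℏ²) = -9.303.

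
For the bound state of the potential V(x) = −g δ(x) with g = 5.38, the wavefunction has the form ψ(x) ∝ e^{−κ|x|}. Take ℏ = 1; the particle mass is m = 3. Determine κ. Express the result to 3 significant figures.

κ = 16.1

Integrating the TISE across x = 0 gives the cusp condition ψ'(0⁺) − ψ'(0⁻) = −(2mg/ℏ²)ψ(0).
With ψ ∝ e^{−κ|x|} this yields −2κ = −2mg/ℏ², so κ = mg/ℏ² = 16.14.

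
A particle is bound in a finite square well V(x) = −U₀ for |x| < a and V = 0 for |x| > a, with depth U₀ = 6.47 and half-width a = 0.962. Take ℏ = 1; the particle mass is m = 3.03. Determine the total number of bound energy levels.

N = 4

The dimensionless depth is z₀ = a√(2mU₀)/ℏ = 0.962 × √(39.21) = 6.024.
A new bound state (alternating even/odd) appears each time z₀ passes a multiple of π/2, so N = ⌊2z₀/π⌋ + 1 = ⌊3.835⌋ + 1 = 4.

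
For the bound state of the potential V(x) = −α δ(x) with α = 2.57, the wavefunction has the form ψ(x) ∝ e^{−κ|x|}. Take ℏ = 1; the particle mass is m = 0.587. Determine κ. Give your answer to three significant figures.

κ = 1.51

Integrate −(ℏ²/2m)ψ'' − αδ(x)ψ = Eψ from −ε to +ε: the ψ'' term gives ψ'(0⁺) − ψ'(0⁻) and the δ term gives −(2mα/ℏ²)ψ(0).
With ψ ∝ e^{−κ|x|} this yields −2κ = −2mα/ℏ², so κ = mα/ℏ² = 1.509.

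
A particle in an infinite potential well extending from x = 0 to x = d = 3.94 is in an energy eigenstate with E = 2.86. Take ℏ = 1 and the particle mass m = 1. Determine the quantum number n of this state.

n = 3

For an infinite well E_n = n²π²ℏ²/(2md²), so n = (d/πℏ)√(2mE).
n = (3.94/π) × √(2 × 1 × 2.86) = 2.999 → n = 3.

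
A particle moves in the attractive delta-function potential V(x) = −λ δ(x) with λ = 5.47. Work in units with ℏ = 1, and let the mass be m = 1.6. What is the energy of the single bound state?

The bound state is ψ(x) = √κ e^{−κ|x|}. The derivative jump ψ'(0⁺) − ψ'(0⁻) = −(2mλ/ℏ²)ψ(0) fixes κ = mλ/ℏ² = 8.752.
Then E = −ℏ²κ²/(2m) = −mλ²/(2ℏ²) = -23.94.

E = -23.9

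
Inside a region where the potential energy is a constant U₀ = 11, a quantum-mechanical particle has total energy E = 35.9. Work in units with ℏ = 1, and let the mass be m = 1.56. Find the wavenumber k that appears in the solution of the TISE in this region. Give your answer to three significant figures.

k = 8.81

With E > U₀ the solution is oscillatory, ψ ∝ e^{±ikx} with k = √(2m(E − U₀))/ℏ.
k = √(2 × 1.56 × 24.9) = 8.814.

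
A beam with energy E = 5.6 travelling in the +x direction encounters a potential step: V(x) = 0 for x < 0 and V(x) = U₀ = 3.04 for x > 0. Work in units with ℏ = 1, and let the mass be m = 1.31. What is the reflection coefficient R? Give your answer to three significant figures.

R = 0.0373

On each side the TISE gives plane waves with k = √(2m(E − V))/ℏ: k₁ = √(2·1.31·5.6) = 3.830, k₂ = √(2·1.31·2.56) = 2.590.
Continuity of ψ and ψ′ at the step yields the reflection amplitude r = (k₁ − k₂)/(k₁ + k₂) = 0.1932; thus R = |r|² = 0.03734, T = 0.9627.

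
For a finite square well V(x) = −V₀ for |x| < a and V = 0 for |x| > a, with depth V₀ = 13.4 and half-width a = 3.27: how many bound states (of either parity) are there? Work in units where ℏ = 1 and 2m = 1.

The dimensionless depth is z₀ = a√(2mV₀)/ℏ = 3.27 × √(13.40) = 11.97.
The even/odd transcendental equations gain one root per π/2 in z₀, giving N = 1 + ⌊2z₀/π⌋ = 1 + ⌊7.620⌋ = 8.

N = 8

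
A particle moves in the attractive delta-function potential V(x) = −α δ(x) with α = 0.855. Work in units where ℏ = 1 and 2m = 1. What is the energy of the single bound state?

The bound state is ψ(x) = √κ e^{−κ|x|}. The derivative jump ψ'(0⁺) − ψ'(0⁻) = −(2mα/ℏ²)ψ(0) fixes κ = mα/ℏ² = 0.4275.
Then E = −ℏ²κ²/(2m) = −mα²/(2ℏ²) = -0.1828.

E = -0.183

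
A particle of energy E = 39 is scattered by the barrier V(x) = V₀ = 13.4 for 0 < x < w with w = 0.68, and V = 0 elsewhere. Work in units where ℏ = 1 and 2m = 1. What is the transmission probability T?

T = 0.996

E > V₀: inside the barrier k₂ = √(2m(E − V₀))/ℏ = 5.060, k₂w = 3.441.
T = [1 + V₀² sin²(k₂w) / (4E(E − V₀))]⁻¹ = 1/1.004 = 0.996.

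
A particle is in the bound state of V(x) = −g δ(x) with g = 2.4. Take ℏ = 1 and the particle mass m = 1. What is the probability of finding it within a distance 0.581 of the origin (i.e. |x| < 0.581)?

The normalised bound state is ψ = √κ e^{−κ|x|} with κ = mg/ℏ² = 2.400.
P(|x| < d) = ∫_{−d}^{d} κ e^{−2κ|x|} dx = 1 − e^{−2κd} = 1 − e^{−2.789} = 0.9385.

P = 0.939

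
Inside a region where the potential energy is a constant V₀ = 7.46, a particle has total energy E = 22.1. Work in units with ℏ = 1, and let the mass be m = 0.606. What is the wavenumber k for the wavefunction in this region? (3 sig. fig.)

With E > V₀ the solution is oscillatory, ψ ∝ e^{±ikx} with k = √(2m(E − V₀))/ℏ.
k = √(2 × 0.606 × 14.64) = 4.212.

k = 4.21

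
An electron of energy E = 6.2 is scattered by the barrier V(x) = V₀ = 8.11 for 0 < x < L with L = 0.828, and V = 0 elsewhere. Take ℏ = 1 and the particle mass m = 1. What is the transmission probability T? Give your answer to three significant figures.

Since E < V₀ the interior solution is evanescent with decay constant κ = √(2m(V₀ − E))/ℏ = 1.954.
κL = 1.618, sinh(κL) = 2.423.
Matching ψ, ψ′ at both faces gives T = [1 + V₀² sinh²(κL) / (4E(V₀ − E))]⁻¹ = 1/9.153 = 0.109.

T = 0.109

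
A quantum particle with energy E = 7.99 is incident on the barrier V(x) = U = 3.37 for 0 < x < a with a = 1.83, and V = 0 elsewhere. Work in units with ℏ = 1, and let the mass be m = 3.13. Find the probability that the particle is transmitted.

T = 0.988

Above the barrier the interior wavenumber is k₂ = √(2m(E − U))/ℏ = 5.378, giving phase k₂a = 9.841.
T = [1 + U² sin²(k₂a) / (4E(E − U))]⁻¹ = 1/1.013 = 0.988.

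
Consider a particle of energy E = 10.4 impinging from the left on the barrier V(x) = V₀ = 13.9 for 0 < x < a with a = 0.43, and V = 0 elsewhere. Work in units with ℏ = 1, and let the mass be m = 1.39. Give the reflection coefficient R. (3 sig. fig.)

E < V₀: inside the barrier ψ ∝ e^{±κx} with κ = √(2m(V₀ − E))/ℏ = 3.119.
κa = 1.341, sinh(κa) = 1.781.
The exact tunnelling result is T⁻¹ = 1 + V₀² sinh²(κa) / [4E(V₀ − E)] = 5.210, so T = 0.192.
R = 1 − T = 0.808.

R = 0.808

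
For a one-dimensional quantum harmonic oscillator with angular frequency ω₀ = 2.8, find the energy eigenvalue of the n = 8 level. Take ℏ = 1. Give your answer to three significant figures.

E = 23.8

Using E_n = (n + ½)ℏω₀: E_8 = 8.5 × 2.8 = 23.80.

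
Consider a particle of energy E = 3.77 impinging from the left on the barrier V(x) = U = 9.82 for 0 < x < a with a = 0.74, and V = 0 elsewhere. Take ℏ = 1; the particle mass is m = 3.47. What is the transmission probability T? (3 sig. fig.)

T = 0.000259

Since E < U the interior solution is evanescent with decay constant κ = √(2m(U − E))/ℏ = 6.480.
κa = 4.795, sinh(κa) = 60.45.
The exact tunnelling result is T⁻¹ = 1 + U² sinh²(κa) / [4E(U − E)] = 3863, so T = 0.000259.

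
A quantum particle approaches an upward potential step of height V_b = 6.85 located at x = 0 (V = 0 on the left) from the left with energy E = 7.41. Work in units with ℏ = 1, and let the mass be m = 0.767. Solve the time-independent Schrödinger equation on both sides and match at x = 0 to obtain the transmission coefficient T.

On each side the TISE gives plane waves with k = √(2m(E − V))/ℏ: k₁ = √(2·0.767·7.41) = 3.371, k₂ = √(2·0.767·0.56) = 0.9268.
Matching ψ and ψ′ at x = 0 gives r = (k₁ − k₂)/(k₁ + k₂), so R = r² = 0.3235 and T = 1 − R = 0.6765.

T = 0.677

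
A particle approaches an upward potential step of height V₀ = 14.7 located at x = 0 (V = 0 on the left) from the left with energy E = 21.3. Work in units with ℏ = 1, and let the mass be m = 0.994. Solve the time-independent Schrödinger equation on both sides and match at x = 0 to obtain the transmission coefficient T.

T = 0.919

On each side the TISE gives plane waves with k = √(2m(E − V))/ℏ: k₁ = √(2·0.994·21.3) = 6.507, k₂ = √(2·0.994·6.6) = 3.622.
Matching ψ and ψ′ at x = 0 gives r = (k₁ − k₂)/(k₁ + k₂), so R = r² = 0.08112 and T = 1 − R = 0.9189.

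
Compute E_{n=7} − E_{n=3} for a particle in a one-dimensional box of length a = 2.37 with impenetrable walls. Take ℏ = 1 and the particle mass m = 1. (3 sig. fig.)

E_n = n²π²ℏ²/(2ma²), so ΔE = (7² − 3²) π²ℏ²/(2ma²).
ΔE = 40 × π² / (2 × 1 × 2.37²) = 35.14.

ΔE = 35.1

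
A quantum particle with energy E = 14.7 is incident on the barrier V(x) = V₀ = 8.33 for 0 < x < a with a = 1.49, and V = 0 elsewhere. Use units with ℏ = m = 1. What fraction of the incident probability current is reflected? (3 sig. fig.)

E > V₀: inside the barrier k₂ = √(2m(E − V₀))/ℏ = 3.569, k₂a = 5.318.
T = [1 + V₀² sin²(k₂a) / (4E(E − V₀))]⁻¹ = 1/1.125 = 0.889.
R = 1 − T = 0.111.

R = 0.111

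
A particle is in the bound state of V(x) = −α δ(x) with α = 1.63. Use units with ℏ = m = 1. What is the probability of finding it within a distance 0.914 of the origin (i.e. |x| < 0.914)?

The normalised bound state is ψ = √κ e^{−κ|x|} with κ = mα/ℏ² = 1.630.
P(|x| < d) = ∫_{−d}^{d} κ e^{−2κ|x|} dx = 1 − e^{−2κd} = 1 − e^{−2.980} = 0.9492.

P = 0.949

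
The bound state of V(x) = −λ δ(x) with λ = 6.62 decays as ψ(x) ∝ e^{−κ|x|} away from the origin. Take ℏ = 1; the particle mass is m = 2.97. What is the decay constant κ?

Integrating the TISE across x = 0 gives the cusp condition ψ'(0⁺) − ψ'(0⁻) = −(2mλ/ℏ²)ψ(0).
With ψ ∝ e^{−κ|x|} this yields −2κ = −2mλ/ℏ², so κ = mλ/ℏ² = 19.66.

κ = 19.7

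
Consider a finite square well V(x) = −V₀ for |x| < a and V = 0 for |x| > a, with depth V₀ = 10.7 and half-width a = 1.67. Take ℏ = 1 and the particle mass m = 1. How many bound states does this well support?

Define the well-strength parameter z₀ = (a/ℏ)√(2mV₀) = 1.67 × √(2·1·10.7) = 7.725.
A new bound state (alternating even/odd) appears each time z₀ passes a multiple of π/2, so N = ⌊2z₀/π⌋ + 1 = ⌊4.918⌋ + 1 = 5.

N = 5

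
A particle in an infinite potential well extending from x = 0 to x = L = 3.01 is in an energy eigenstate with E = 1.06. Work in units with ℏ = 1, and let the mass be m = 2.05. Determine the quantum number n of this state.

n = 2

For an infinite well E_n = n²π²ℏ²/(2mL²), so n = (L/πℏ)√(2mE).
n = (3.01/π) × √(2 × 2.05 × 1.06) = 1.997 → n = 2.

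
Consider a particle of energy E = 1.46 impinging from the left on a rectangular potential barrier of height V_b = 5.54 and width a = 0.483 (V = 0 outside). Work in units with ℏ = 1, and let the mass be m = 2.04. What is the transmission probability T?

Since E < V_b the interior solution is evanescent with decay constant κ = √(2m(V_b − E))/ℏ = 4.080.
κa = 1.971, sinh(κa) = 3.518.
The exact tunnelling result is T⁻¹ = 1 + V_b² sinh²(κa) / [4E(V_b − E)] = 16.94, so T = 0.0590.

T = 0.0590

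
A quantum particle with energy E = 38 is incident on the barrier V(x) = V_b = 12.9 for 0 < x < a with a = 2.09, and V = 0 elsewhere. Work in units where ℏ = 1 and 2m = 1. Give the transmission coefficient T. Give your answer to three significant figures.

Above the barrier the interior wavenumber is k₂ = √(2m(E − V_b))/ℏ = 5.010, giving phase k₂a = 10.47.
Matching at both interfaces gives T⁻¹ = 1 + V_b² sin²(k₂a) / [4E(E − V_b)] = 1.033, hence T = 0.968.

T = 0.968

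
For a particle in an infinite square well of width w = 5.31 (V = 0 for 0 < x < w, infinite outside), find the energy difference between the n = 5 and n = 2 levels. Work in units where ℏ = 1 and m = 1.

E_n = n²π²ℏ²/(2mw²), so ΔE = (5² − 2²) π²ℏ²/(2mw²).
ΔE = 21 × π² / (2 × 1 × 5.31²) = 3.675.

ΔE = 3.68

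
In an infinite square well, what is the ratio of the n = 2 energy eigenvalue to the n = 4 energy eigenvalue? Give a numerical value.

0.25

Since E_n ∝ n², the ratio is (2/4)² = 0.25.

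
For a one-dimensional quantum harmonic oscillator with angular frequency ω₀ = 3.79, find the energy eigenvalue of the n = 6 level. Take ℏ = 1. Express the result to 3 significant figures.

E = 24.6

Using E_n = (n + ½)ℏω₀: E_6 = 6.5 × 3.79 = 24.64.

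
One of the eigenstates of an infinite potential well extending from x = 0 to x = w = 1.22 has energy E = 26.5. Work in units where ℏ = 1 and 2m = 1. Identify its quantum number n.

n = 2

For an infinite well E_n = n²π²ℏ²/(2mw²), so n = (w/πℏ)√(2mE).
n = (1.22/π) × √(2 × 0.5 × 26.5) = 1.999 → n = 2.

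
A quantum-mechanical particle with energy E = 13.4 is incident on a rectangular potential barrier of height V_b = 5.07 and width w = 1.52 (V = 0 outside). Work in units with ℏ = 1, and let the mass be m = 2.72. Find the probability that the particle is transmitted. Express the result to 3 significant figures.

E > V_b: inside the barrier k₂ = √(2m(E − V_b))/ℏ = 6.732, k₂w = 10.23.
T = [1 + V_b² sin²(k₂w) / (4E(E − V_b))]⁻¹ = 1/1.030 = 0.971.

T = 0.971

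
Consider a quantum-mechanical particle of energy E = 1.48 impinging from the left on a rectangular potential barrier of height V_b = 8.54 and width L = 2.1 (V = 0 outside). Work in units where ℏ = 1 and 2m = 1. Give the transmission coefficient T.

Since E < V_b the interior solution is evanescent with decay constant κ = √(2m(V_b − E))/ℏ = 2.657.
κL = 5.580, sinh(κL) = 132.5.
The exact tunnelling result is T⁻¹ = 1 + V_b² sinh²(κL) / [4E(V_b − E)] = 30640, so T = 0.0000326.

T = 0.0000326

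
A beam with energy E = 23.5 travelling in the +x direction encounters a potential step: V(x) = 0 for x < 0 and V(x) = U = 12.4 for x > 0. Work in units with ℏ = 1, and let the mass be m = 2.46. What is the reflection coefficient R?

R = 0.0344

The wavenumbers are k₁ = √(2mE)/ℏ = 10.75 on the left and k₂ = √(2m(E − U))/ℏ = 7.390 on the right.
Matching ψ and ψ′ at x = 0 gives r = (k₁ − k₂)/(k₁ + k₂), so R = r² = 0.03435 and T = 1 − R = 0.9656.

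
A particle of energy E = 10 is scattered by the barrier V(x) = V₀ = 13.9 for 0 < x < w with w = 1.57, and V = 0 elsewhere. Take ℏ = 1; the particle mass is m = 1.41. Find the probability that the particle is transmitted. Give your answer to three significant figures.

E < V₀: inside the barrier ψ ∝ e^{±κx} with κ = √(2m(V₀ − E))/ℏ = 3.316.
κw = 5.207, sinh(κw) = 91.24.
The exact tunnelling result is T⁻¹ = 1 + V₀² sinh²(κw) / [4E(V₀ − E)] = 10310, so T = 0.0000970.

T = 0.0000970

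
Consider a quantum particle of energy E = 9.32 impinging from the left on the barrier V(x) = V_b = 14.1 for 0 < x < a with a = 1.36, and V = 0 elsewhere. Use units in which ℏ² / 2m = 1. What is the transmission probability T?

Since E < V_b the interior solution is evanescent with decay constant κ = √(2m(V_b − E))/ℏ = 2.186.
κa = 2.973, sinh(κa) = 9.754.
The exact tunnelling result is T⁻¹ = 1 + V_b² sinh²(κa) / [4E(V_b − E)] = 107.1, so T = 0.00933.

T = 0.00933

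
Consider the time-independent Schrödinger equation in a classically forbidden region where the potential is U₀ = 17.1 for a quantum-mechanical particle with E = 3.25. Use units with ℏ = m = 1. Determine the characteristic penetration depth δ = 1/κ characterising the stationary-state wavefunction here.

δ = 0.190

Since E < U₀ the TISE in this region is ψ'' = κ²ψ with κ = √(2m(U₀ − E))/ℏ.
κ = √(2 × 1 × 13.85) = 5.263. The penetration depth is δ = 1/κ = 0.190.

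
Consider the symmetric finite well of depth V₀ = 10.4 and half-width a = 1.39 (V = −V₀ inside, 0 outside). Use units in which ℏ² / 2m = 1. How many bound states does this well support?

N = 3

Define the well-strength parameter z₀ = (a/ℏ)√(2mV₀) = 1.39 × √(2·0.5·10.4) = 4.483.
The even/odd transcendental equations gain one root per π/2 in z₀, giving N = 1 + ⌊2z₀/π⌋ = 1 + ⌊2.854⌋ = 3.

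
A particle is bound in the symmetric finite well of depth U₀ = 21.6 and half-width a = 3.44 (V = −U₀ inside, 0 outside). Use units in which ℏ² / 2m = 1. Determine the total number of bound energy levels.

Define the well-strength parameter z₀ = (a/ℏ)√(2mU₀) = 3.44 × √(2·0.5·21.6) = 15.99.
The even/odd transcendental equations gain one root per π/2 in z₀, giving N = 1 + ⌊2z₀/π⌋ = 1 + ⌊10.18⌋ = 11.

N = 11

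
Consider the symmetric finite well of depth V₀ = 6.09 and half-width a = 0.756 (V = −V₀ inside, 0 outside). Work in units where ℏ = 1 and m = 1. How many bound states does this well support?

N = 2

The dimensionless depth is z₀ = a√(2mV₀)/ℏ = 0.756 × √(12.18) = 2.638.
A new bound state (alternating even/odd) appears each time z₀ passes a multiple of π/2, so N = ⌊2z₀/π⌋ + 1 = ⌊1.680⌋ + 1 = 2.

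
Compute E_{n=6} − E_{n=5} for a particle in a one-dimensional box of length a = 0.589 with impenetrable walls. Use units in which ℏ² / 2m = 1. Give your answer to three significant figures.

E_n = n²π²ℏ²/(2ma²), so ΔE = (6² − 5²) π²ℏ²/(2ma²).
ΔE = 11 × π² / (2 × 0.5 × 0.589²) = 312.9.

ΔE = 313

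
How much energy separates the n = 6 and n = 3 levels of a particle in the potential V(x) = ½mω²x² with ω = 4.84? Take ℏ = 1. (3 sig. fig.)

E_n = ℏω(n + ½), so ΔE = (6 − 3) ℏω = 3 × 4.84 = 14.52.

ΔE = 14.5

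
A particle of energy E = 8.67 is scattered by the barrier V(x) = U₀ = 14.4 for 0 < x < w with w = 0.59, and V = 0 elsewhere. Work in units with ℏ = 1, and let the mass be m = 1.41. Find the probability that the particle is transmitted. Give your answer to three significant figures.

T = 0.0329

E < U₀: inside the barrier ψ ∝ e^{±κx} with κ = √(2m(U₀ − E))/ℏ = 4.020.
κw = 2.372, sinh(κw) = 5.311.
Matching ψ, ψ′ at both faces gives T = [1 + U₀² sinh²(κw) / (4E(U₀ − E))]⁻¹ = 1/30.43 = 0.0329.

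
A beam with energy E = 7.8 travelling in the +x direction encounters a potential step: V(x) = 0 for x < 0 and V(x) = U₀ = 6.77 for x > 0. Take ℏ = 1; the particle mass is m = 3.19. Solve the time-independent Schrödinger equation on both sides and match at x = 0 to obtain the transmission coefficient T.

The wavenumbers are k₁ = √(2mE)/ℏ = 7.054 on the left and k₂ = √(2m(E − U₀))/ℏ = 2.563 on the right.
Continuity of ψ and ψ′ at the step yields the reflection amplitude r = (k₁ − k₂)/(k₁ + k₂) = 0.4669; thus R = |r|² = 0.2180, T = 0.7820.

T = 0.782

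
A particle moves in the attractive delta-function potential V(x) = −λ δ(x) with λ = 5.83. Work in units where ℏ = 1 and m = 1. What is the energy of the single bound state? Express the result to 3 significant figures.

For x ≠ 0 the bound state is ψ ∝ e^{−κ|x|}; integrating the TISE across the delta gives the cusp condition 2κ = 2mλ/ℏ², so κ = 5.830.
Then E = −ℏ²κ²/(2m) = −mλ²/(2ℏ²) = -16.99.

E = -17.0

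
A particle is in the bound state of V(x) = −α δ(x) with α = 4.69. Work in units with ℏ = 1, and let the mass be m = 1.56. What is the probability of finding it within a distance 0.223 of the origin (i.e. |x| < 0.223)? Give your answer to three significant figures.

The normalised bound state is ψ = √κ e^{−κ|x|} with κ = mα/ℏ² = 7.316.
P(|x| < d) = ∫_{−d}^{d} κ e^{−2κ|x|} dx = 1 − e^{−2κd} = 1 − e^{−3.263} = 0.9617.

P = 0.962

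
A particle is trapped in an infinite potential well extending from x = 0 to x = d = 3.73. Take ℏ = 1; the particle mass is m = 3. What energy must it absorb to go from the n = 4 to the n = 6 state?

ΔE = 2.36

E_n = n²π²ℏ²/(2md²), so ΔE = (6² − 4²) π²ℏ²/(2md²).
ΔE = 20 × π² / (2 × 3 × 3.73²) = 2.365.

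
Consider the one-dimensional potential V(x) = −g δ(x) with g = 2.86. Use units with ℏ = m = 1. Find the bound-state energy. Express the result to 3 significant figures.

E = -4.09

The bound state is ψ(x) = √κ e^{−κ|x|}. The derivative jump ψ'(0⁺) − ψ'(0⁻) = −(2mg/ℏ²)ψ(0) fixes κ = mg/ℏ² = 2.860.
Then E = −ℏ²κ²/(2m) = −mg²/(2ℏ²) = -4.090.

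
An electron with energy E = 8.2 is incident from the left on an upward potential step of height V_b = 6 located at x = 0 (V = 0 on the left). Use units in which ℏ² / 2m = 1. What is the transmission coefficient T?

T = 0.899

The wavenumbers are k₁ = √(2mE)/ℏ = 2.864 on the left and k₂ = √(2m(E − V_b))/ℏ = 1.483 on the right.
Matching ψ and ψ′ at x = 0 gives r = (k₁ − k₂)/(k₁ + k₂), so R = r² = 0.1008 and T = 1 − R = 0.8992.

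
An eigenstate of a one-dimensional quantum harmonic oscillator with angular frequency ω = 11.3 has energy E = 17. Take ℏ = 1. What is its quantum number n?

Invert E_n = (n + ½)ℏω: n = E/ℏω − ½ = 1.004, so n = 1.

n = 1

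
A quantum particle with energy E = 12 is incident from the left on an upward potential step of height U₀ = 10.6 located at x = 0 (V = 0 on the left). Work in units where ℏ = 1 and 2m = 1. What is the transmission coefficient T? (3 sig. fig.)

The wavenumbers are k₁ = √(2mE)/ℏ = 3.464 on the left and k₂ = √(2m(E − U₀))/ℏ = 1.183 on the right.
Matching ψ and ψ′ at x = 0 gives r = (k₁ − k₂)/(k₁ + k₂), so R = r² = 0.2409 and T = 1 − R = 0.7591.

T = 0.759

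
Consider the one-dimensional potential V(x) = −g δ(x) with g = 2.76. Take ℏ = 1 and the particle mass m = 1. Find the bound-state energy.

The bound state is ψ(x) = √κ e^{−κ|x|}. The derivative jump ψ'(0⁺) − ψ'(0⁻) = −(2mg/ℏ²)ψ(0) fixes κ = mg/ℏ² = 2.760.
Then E = −ℏ²κ²/(2m) = −mg²/(2ℏ²) = -3.809.

E = -3.81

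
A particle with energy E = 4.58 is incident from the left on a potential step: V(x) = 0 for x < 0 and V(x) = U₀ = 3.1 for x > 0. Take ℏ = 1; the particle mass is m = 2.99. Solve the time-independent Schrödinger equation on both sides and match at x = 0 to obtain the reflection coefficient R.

On each side the TISE gives plane waves with k = √(2m(E − V))/ℏ: k₁ = √(2·2.99·4.58) = 5.233, k₂ = √(2·2.99·1.48) = 2.975.
Matching ψ and ψ′ at x = 0 gives r = (k₁ − k₂)/(k₁ + k₂), so R = r² = 0.07570 and T = 1 − R = 0.9243.

R = 0.0757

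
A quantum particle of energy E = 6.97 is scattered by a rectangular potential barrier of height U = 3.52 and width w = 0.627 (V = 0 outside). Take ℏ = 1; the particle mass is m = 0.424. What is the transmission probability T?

T = 0.910

E > U: inside the barrier k₂ = √(2m(E − U))/ℏ = 1.710, k₂w = 1.072.
T = [1 + U² sin²(k₂w) / (4E(E − U))]⁻¹ = 1/1.099 = 0.910.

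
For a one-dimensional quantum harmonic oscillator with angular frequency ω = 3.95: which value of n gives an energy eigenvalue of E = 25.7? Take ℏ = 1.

n = 6

E_n = ℏω(n + ½) ⇒ n = E/(ℏω) − ½ = 25.7/3.95 − 0.5 = 6.006 → n = 6.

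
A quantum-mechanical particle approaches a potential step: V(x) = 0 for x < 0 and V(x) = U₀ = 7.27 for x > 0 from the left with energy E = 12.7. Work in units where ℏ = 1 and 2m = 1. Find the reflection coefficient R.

On each side the TISE gives plane waves with k = √(2m(E − V))/ℏ: k₁ = √(2·½·12.7) = 3.564, k₂ = √(2·½·5.43) = 2.330.
Continuity of ψ and ψ′ at the step yields the reflection amplitude r = (k₁ − k₂)/(k₁ + k₂) = 0.2093; thus R = |r|² = 0.04380, T = 0.9562.

R = 0.0438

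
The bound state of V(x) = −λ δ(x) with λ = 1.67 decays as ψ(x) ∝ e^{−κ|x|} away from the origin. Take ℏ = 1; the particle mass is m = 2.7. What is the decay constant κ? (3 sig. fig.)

κ = 4.51

Integrate −(ℏ²/2m)ψ'' − λδ(x)ψ = Eψ from −ε to +ε: the ψ'' term gives ψ'(0⁺) − ψ'(0⁻) and the δ term gives −(2mλ/ℏ²)ψ(0).
With ψ ∝ e^{−κ|x|} this yields −2κ = −2mλ/ℏ², so κ = mλ/ℏ² = 4.509.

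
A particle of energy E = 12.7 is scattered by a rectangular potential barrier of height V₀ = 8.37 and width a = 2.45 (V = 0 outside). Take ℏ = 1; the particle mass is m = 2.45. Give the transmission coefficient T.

T = 0.774

E > V₀: inside the barrier k₂ = √(2m(E − V₀))/ℏ = 4.606, k₂a = 11.29.
T = [1 + V₀² sin²(k₂a) / (4E(E − V₀))]⁻¹ = 1/1.293 = 0.774.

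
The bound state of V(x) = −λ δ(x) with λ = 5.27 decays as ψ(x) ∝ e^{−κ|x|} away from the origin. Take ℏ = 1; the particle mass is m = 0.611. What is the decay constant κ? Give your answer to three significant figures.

Integrating the TISE across x = 0 gives the cusp condition ψ'(0⁺) − ψ'(0⁻) = −(2mλ/ℏ²)ψ(0).
With ψ ∝ e^{−κ|x|} this yields −2κ = −2mλ/ℏ², so κ = mλ/ℏ² = 3.220.

κ = 3.22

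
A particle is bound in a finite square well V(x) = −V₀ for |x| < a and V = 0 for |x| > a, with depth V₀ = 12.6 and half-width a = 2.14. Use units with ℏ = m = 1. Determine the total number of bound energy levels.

N = 7

Define the well-strength parameter z₀ = (a/ℏ)√(2mV₀) = 2.14 × √(2·1·12.6) = 10.74.
A new bound state (alternating even/odd) appears each time z₀ passes a multiple of π/2, so N = ⌊2z₀/π⌋ + 1 = ⌊6.839⌋ + 1 = 7.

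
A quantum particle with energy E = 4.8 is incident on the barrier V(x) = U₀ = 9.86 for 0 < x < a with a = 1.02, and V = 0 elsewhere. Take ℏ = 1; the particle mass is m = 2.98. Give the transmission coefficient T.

Since E < U₀ the interior solution is evanescent with decay constant κ = √(2m(U₀ − E))/ℏ = 5.492.
κa = 5.601, sinh(κa) = 135.4.
Matching ψ, ψ′ at both faces gives T = [1 + U₀² sinh²(κa) / (4E(U₀ − E))]⁻¹ = 1/18350 = 0.0000545.

T = 0.0000545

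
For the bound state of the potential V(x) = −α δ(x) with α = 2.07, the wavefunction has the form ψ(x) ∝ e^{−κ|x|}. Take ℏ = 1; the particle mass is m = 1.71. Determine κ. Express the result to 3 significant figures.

κ = 3.54

Integrate −(ℏ²/2m)ψ'' − αδ(x)ψ = Eψ from −ε to +ε: the ψ'' term gives ψ'(0⁺) − ψ'(0⁻) and the δ term gives −(2mα/ℏ²)ψ(0).
With ψ ∝ e^{−κ|x|} this yields −2κ = −2mα/ℏ², so κ = mα/ℏ² = 3.540.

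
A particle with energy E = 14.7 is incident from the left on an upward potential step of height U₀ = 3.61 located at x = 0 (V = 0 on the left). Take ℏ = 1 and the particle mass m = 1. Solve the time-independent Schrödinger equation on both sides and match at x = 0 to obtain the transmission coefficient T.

T = 0.995

The wavenumbers are k₁ = √(2mE)/ℏ = 5.422 on the left and k₂ = √(2m(E − U₀))/ℏ = 4.710 on the right.
Continuity of ψ and ψ′ at the step yields the reflection amplitude r = (k₁ − k₂)/(k₁ + k₂) = 0.07033; thus R = |r|² = 0.004947, T = 0.9951.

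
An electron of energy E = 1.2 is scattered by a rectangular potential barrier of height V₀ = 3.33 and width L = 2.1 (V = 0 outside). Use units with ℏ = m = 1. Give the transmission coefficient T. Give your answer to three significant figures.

T = 0.000634

E < V₀: inside the barrier ψ ∝ e^{±κx} with κ = √(2m(V₀ − E))/ℏ = 2.064.
κL = 4.334, sinh(κL) = 38.13.
Matching ψ, ψ′ at both faces gives T = [1 + V₀² sinh²(κL) / (4E(V₀ − E))]⁻¹ = 1/1578 = 0.000634.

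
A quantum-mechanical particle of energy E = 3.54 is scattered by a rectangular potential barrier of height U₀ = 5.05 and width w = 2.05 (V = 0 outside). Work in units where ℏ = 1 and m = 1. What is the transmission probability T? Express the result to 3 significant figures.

T = 0.00270

E < U₀: inside the barrier ψ ∝ e^{±κx} with κ = √(2m(U₀ − E))/ℏ = 1.738.
κw = 3.563, sinh(κw) = 17.61.
The exact tunnelling result is T⁻¹ = 1 + U₀² sinh²(κw) / [4E(U₀ − E)] = 371.0, so T = 0.00270.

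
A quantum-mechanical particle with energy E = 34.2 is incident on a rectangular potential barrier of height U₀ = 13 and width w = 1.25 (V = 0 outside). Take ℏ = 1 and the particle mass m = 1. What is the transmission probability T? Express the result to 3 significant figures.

T = 0.949

Above the barrier the interior wavenumber is k₂ = √(2m(E − U₀))/ℏ = 6.512, giving phase k₂w = 8.139.
Matching at both interfaces gives T⁻¹ = 1 + U₀² sin²(k₂w) / [4E(E − U₀)] = 1.054, hence T = 0.949.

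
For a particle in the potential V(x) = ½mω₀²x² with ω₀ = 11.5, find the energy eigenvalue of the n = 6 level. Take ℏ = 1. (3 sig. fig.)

Using E_n = (n + ½)ℏω₀: E_6 = 6.5 × 11.5 = 74.75.

E = 74.8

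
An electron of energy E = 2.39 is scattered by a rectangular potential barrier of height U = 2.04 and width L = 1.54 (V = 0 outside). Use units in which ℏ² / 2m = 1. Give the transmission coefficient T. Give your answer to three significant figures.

T = 0.563

E > U: inside the barrier k₂ = √(2m(E − U))/ℏ = 0.5916, k₂L = 0.9111.
T = [1 + U² sin²(k₂L) / (4E(E − U))]⁻¹ = 1/1.777 = 0.563.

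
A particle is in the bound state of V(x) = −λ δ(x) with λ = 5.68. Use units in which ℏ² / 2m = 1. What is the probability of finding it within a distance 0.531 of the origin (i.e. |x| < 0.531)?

P = 0.951

The normalised bound state is ψ = √κ e^{−κ|x|} with κ = mλ/ℏ² = 2.840.
P(|x| < d) = ∫_{−d}^{d} κ e^{−2κ|x|} dx = 1 − e^{−2κd} = 1 − e^{−3.016} = 0.9510.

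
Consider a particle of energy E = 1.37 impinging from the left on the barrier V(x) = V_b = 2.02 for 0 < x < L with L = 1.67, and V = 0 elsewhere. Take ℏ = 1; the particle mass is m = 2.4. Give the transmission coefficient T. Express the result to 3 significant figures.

E < V_b: inside the barrier ψ ∝ e^{±κx} with κ = √(2m(V_b − E))/ℏ = 1.766.
κL = 2.950, sinh(κL) = 9.525.
Matching ψ, ψ′ at both faces gives T = [1 + V_b² sinh²(κL) / (4E(V_b − E))]⁻¹ = 1/104.9 = 0.00953.

T = 0.00953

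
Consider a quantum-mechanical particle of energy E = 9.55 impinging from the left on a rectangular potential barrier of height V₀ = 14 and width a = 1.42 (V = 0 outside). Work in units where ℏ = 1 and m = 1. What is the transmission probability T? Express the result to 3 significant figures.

E < V₀: inside the barrier ψ ∝ e^{±κx} with κ = √(2m(V₀ − E))/ℏ = 2.983.
κa = 4.236, sinh(κa) = 34.57.
The exact tunnelling result is T⁻¹ = 1 + V₀² sinh²(κa) / [4E(V₀ − E)] = 1379, so T = 0.000725.

T = 0.000725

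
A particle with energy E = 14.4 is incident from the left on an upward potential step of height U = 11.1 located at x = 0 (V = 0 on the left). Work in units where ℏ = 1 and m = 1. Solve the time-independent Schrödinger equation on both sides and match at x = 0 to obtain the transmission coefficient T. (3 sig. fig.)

The wavenumbers are k₁ = √(2mE)/ℏ = 5.367 on the left and k₂ = √(2m(E − U))/ℏ = 2.569 on the right.
Continuity of ψ and ψ′ at the step yields the reflection amplitude r = (k₁ − k₂)/(k₁ + k₂) = 0.3525; thus R = |r|² = 0.1243, T = 0.8757.

T = 0.876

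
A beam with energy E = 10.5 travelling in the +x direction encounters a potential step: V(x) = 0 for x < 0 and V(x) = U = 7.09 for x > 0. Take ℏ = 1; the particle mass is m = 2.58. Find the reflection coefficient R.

R = 0.0751

On each side the TISE gives plane waves with k = √(2m(E − V))/ℏ: k₁ = √(2·2.58·10.5) = 7.361, k₂ = √(2·2.58·3.41) = 4.195.
Continuity of ψ and ψ′ at the step yields the reflection amplitude r = (k₁ − k₂)/(k₁ + k₂) = 0.2740; thus R = |r|² = 0.07507, T = 0.9249.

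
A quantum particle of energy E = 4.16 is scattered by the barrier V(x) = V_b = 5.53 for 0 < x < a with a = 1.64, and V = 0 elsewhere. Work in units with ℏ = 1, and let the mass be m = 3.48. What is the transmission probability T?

Since E < V_b the interior solution is evanescent with decay constant κ = √(2m(V_b − E))/ℏ = 3.088.
κa = 5.064, sinh(κa) = 79.12.
Matching ψ, ψ′ at both faces gives T = [1 + V_b² sinh²(κa) / (4E(V_b − E))]⁻¹ = 1/8399 = 0.000119.

T = 0.000119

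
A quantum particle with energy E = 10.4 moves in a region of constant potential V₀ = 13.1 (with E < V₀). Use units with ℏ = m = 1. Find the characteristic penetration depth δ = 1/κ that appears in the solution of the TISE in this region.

δ = 0.430

Since E < V₀ the TISE in this region is ψ'' = κ²ψ with κ = √(2m(V₀ − E))/ℏ.
κ = √(2 × 1 × 2.7) = 2.324. The penetration depth is δ = 1/κ = 0.430.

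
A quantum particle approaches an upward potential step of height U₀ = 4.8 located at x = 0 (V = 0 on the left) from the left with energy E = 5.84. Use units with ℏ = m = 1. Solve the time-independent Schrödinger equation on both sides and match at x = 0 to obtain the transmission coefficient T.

The wavenumbers are k₁ = √(2mE)/ℏ = 3.418 on the left and k₂ = √(2m(E − U₀))/ℏ = 1.442 on the right.
Continuity of ψ and ψ′ at the step yields the reflection amplitude r = (k₁ − k₂)/(k₁ + k₂) = 0.4065; thus R = |r|² = 0.1652, T = 0.8348.

T = 0.835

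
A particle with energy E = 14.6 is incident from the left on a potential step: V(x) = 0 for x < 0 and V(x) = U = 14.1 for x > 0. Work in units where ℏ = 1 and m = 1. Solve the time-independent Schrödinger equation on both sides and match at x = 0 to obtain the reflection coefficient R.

R = 0.473

On each side the TISE gives plane waves with k = √(2m(E − V))/ℏ: k₁ = √(2·1·14.6) = 5.404, k₂ = √(2·1·0.5) = 1.000.
Continuity of ψ and ψ′ at the step yields the reflection amplitude r = (k₁ − k₂)/(k₁ + k₂) = 0.6877; thus R = |r|² = 0.4729, T = 0.5271.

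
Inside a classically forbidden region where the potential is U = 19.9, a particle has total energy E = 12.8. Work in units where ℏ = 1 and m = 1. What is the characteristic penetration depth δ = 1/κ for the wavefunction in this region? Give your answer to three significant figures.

δ = 0.265

Since E < U the TISE in this region is ψ'' = κ²ψ with κ = √(2m(U − E))/ℏ.
κ = √(2 × 1 × 7.1) = 3.768. The penetration depth is δ = 1/κ = 0.265.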